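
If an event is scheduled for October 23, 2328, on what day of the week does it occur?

Tuesday

Doomsday rule: the anchor day for the 2300s is Wednesday. For year 28: 28÷12 = 2 r 4, and 4÷4 = 1, so 2+4+1 = 7.
Wednesday + 7 ≡ Wednesday — that's 2328's doomsday.
In October the doomsday date is Oct 10.
Oct 23 is 13 days after Oct 10; 13 mod 7 = 6, so Wednesday + 6 = Tuesday.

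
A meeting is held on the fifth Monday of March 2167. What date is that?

March 1, 2167 is a Sunday.
The first Monday is therefore March 2 (1 days later).
The fifth Monday is 2 + 4×7 = March 30.

March 30, 2167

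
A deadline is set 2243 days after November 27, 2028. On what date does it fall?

+365 (one year) → Nov 27, 2029 (1878 left).
+365 (one year) → Nov 27, 2030 (1513 left).
+365 (one year) → Nov 27, 2031 (1148 left).
+366 (one year; includes Feb 29, 2032) → Nov 27, 2032 (782 left).
+365 (one year) → Nov 27, 2033 (417 left).
+365 (one year) → Nov 27, 2034 (52 left).
Nov has 30 days: +4 → Dec 1, 2034 (48 left).
Dec has 31 days: +31 → Jan 1, 2035 (17 left).
+17 → Jan 18, 2035.

January 18, 2035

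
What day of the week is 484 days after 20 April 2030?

First find the weekday of Apr 20, 2030. Doomsday rule: the anchor day for the 2000s is Tuesday. For year 30: 30÷12 = 2 r 6, and 6÷4 = 1, so 2+6+1 = 9.
Tuesday + 9 ≡ Thursday — that's 2030's doomsday.
In April the doomsday date is Apr 4.
Apr 20 is 16 days after Apr 4; 16 mod 7 = 2, so Thursday + 2 = Saturday.
484 mod 7 = 1, so 484 days after a Saturday is Saturday + 1 = Sunday.

Sunday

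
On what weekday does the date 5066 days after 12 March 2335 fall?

First find the weekday of Mar 12, 2335. Doomsday rule: the anchor day for the 2300s is Wednesday. For year 35: 35÷12 = 2 r 11, and 11÷4 = 2, so 2+11+2 = 15.
Wednesday + 15 ≡ Thursday — that's 2335's doomsday.
In March the doomsday date is Mar 14.
Mar 12 is 2 days before Mar 14; 2 mod 7 = 2, so Thursday − 2 = Tuesday.
5066 mod 7 = 5, so 5066 days after a Tuesday is Tuesday + 5 = Sunday.

Sunday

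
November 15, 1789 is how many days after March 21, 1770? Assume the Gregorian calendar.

Mar 21, 1770 → Mar 21, 1771: 365 days.
Mar 21, 1771 → Mar 21, 1772: 366 days (Feb 29, 1772 is in that span).
Mar 21, 1772 → Mar 21, 1773: 365 days.
Mar 21, 1773 → Mar 21, 1774: 365 days.
Mar 21, 1774 → Mar 21, 1775: 365 days.
Mar 21, 1775 → Mar 21, 1776: 366 days (Feb 29, 1776 is in that span).
Mar 21, 1776 → Mar 21, 1777: 365 days.
Mar 21, 1777 → Mar 21, 1778: 365 days.
Mar 21, 1778 → Mar 21, 1779: 365 days.
Mar 21, 1779 → Mar 21, 1780: 366 days (Feb 29, 1780 is in that span).
Mar 21, 1780 → Mar 21, 1781: 365 days.
Mar 21, 1781 → Mar 21, 1782: 365 days.
Mar 21, 1782 → Mar 21, 1783: 365 days.
Mar 21, 1783 → Mar 21, 1784: 366 days (Feb 29, 1784 is in that span).
Mar 21, 1784 → Mar 21, 1785: 365 days.
Mar 21, 1785 → Mar 21, 1786: 365 days.
Mar 21, 1786 → Mar 21, 1787: 365 days.
Mar 21, 1787 → Mar 21, 1788: 366 days (Feb 29, 1788 is in that span).
Mar 21, 1788 → Mar 21, 1789: 365 days.
Mar 21, 1789 → Apr 21, 1789: 31 days (March has 31).
Apr 21, 1789 → May 21, 1789: 30 days (April has 30).
May 21, 1789 → Jun 21, 1789: 31 days (May has 31).
Jun 21, 1789 → Jul 21, 1789: 30 days (June has 30).
Jul 21, 1789 → Aug 21, 1789: 31 days (July has 31).
Aug 21, 1789 → Sep 21, 1789: 31 days (August has 31).
Sep 21, 1789 → Oct 21, 1789: 30 days (September has 30).
Oct 21, 1789 → Nov 15, 1789: 25 days.
Total: 7179 days.

7179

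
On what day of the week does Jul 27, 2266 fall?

Doomsday rule: the anchor day for the 2200s is Friday. For year 66: 66÷12 = 5 r 6, and 6÷4 = 1, so 5+6+1 = 12.
Friday + 12 ≡ Wednesday — that's 2266's doomsday.
In July the doomsday date is Jul 11.
Jul 27 is 16 days after Jul 11; 16 mod 7 = 2, so Wednesday + 2 = Friday.

Friday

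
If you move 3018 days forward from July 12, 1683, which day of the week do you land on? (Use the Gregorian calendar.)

Tuesday

Jul 12, 1683 is a Monday.
3018 mod 7 = 1, so 3018 days after a Monday is Monday + 1 = Tuesday.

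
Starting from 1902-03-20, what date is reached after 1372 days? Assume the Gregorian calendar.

+365 (one year) → Mar 20, 1903 (1007 left).
+366 (one year; includes Feb 29, 1904) → Mar 20, 1904 (641 left).
+365 (one year) → Mar 20, 1905 (276 left).
Mar has 31 days: +12 → Apr 1, 1905 (264 left).
Apr has 30 days: +30 → May 1, 1905 (234 left).
May has 31 days: +31 → Jun 1, 1905 (203 left).
Jun has 30 days: +30 → Jul 1, 1905 (173 left).
Jul has 31 days: +31 → Aug 1, 1905 (142 left).
Aug has 31 days: +31 → Sep 1, 1905 (111 left).
Sep has 30 days: +30 → Oct 1, 1905 (81 left).
Oct has 31 days: +31 → Nov 1, 1905 (50 left).
Nov has 30 days: +30 → Dec 1, 1905 (20 left).
+20 → Dec 21, 1905.

December 21, 1905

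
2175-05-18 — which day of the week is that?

Doomsday rule: the anchor day for the 2100s is Sunday. For year 75: 75÷12 = 6 r 3, and 3÷4 = 0, so 6+3+0 = 9.
Sunday + 9 ≡ Tuesday — that's 2175's doomsday.
In May the doomsday date is May 9.
May 18 is 9 days after May 9; 9 mod 7 = 2, so Tuesday + 2 = Thursday.

Thursday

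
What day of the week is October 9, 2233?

Doomsday rule: the anchor day for the 2200s is Friday. For year 33: 33÷12 = 2 r 9, and 9÷4 = 2, so 2+9+2 = 13.
Friday + 13 ≡ Thursday — that's 2233's doomsday.
In October the doomsday date is Oct 10.
Oct 9 is 1 day before Oct 10; 1 mod 7 = 1, so Thursday − 1 = Wednesday.

Wednesday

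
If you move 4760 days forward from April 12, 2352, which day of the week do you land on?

Saturday

Apr 12, 2352 is a Saturday.
4760 mod 7 = 0, so 4760 days after a Saturday is Saturday + 0 = Saturday.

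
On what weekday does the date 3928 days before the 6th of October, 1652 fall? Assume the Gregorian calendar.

Oct 6, 1652 is a Sunday.
3928 mod 7 = 1, so 3928 days before a Sunday is Sunday − 1 = Saturday.

Saturday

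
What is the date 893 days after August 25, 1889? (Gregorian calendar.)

February 4, 1892

+365 (one year) → Aug 25, 1890 (528 left).
+365 (one year) → Aug 25, 1891 (163 left).
Aug has 31 days: +7 → Sep 1, 1891 (156 left).
Sep has 30 days: +30 → Oct 1, 1891 (126 left).
Oct has 31 days: +31 → Nov 1, 1891 (95 left).
Nov has 30 days: +30 → Dec 1, 1891 (65 left).
Dec has 31 days: +31 → Jan 1, 1892 (34 left).
Jan has 31 days: +31 → Feb 1, 1892 (3 left).
+3 → Feb 4, 1892.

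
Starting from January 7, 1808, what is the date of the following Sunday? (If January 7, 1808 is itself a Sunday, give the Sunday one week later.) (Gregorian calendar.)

January 10, 1808

Jan 7, 1808 is a Thursday.
From Thursday to the next Sunday is 3 days.
Jan 7, 1808 + 3 = Jan 10, 1808.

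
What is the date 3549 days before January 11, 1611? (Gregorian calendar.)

April 24, 1601

−365 (one year) → Jan 11, 1610 (3184 left).
−365 (one year) → Jan 11, 1609 (2819 left).
−366 (one year; includes Feb 29, 1608) → Jan 11, 1608 (2453 left).
−365 (one year) → Jan 11, 1607 (2088 left).
−365 (one year) → Jan 11, 1606 (1723 left).
−365 (one year) → Jan 11, 1605 (1358 left).
−366 (one year; includes Feb 29, 1604) → Jan 11, 1604 (992 left).
−365 (one year) → Jan 11, 1603 (627 left).
−365 (one year) → Jan 11, 1602 (262 left).
−11 → Dec 31, 1601 (end of Dec, 31 days; 251 left).
−31 → Nov 30, 1601 (end of Nov, 30 days; 220 left).
−30 → Oct 31, 1601 (end of Oct, 31 days; 190 left).
−31 → Sep 30, 1601 (end of Sep, 30 days; 159 left).
−30 → Aug 31, 1601 (end of Aug, 31 days; 129 left).
−31 → Jul 31, 1601 (end of Jul, 31 days; 98 left).
−31 → Jun 30, 1601 (end of Jun, 30 days; 67 left).
−30 → May 31, 1601 (end of May, 31 days; 37 left).
−31 → Apr 30, 1601 (end of Apr, 30 days; 6 left).
−6 → Apr 24, 1601.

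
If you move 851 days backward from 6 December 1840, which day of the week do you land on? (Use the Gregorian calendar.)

Wednesday

First find the weekday of Dec 6, 1840. Doomsday rule: the anchor day for the 1800s is Friday. For year 40: 40÷12 = 3 r 4, and 4÷4 = 1, so 3+4+1 = 8.
Friday + 8 ≡ Saturday — that's 1840's doomsday.
In December the doomsday date is Dec 12.
Dec 6 is 6 days before Dec 12; 6 mod 7 = 6, so Saturday − 6 = Sunday.
851 mod 7 = 4, so 851 days before a Sunday is Sunday − 4 = Wednesday.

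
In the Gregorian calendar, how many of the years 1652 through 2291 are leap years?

155

Multiples of 4 in [1652,2291]: 160.
Of those, multiples of 100: 6 (not leap unless ÷400).
Multiples of 400: 1.
Leap years = 160 − 6 + 1 = 155.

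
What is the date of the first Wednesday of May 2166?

May 1, 2166 is a Thursday.
The first Wednesday is therefore May 7 (6 days later).

May 7, 2166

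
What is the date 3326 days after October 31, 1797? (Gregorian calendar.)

December 10, 1806

+365 (one year) → Oct 31, 1798 (2961 left).
+365 (one year) → Oct 31, 1799 (2596 left).
+365 (one year) → Oct 31, 1800 (2231 left).
+365 (one year) → Oct 31, 1801 (1866 left).
+365 (one year) → Oct 31, 1802 (1501 left).
+365 (one year) → Oct 31, 1803 (1136 left).
+366 (one year; includes Feb 29, 1804) → Oct 31, 1804 (770 left).
+365 (one year) → Oct 31, 1805 (405 left).
+365 (one year) → Oct 31, 1806 (40 left).
Oct has 31 days: +1 → Nov 1, 1806 (39 left).
Nov has 30 days: +30 → Dec 1, 1806 (9 left).
+9 → Dec 10, 1806.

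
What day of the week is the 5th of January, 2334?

Doomsday rule: the anchor day for the 2300s is Wednesday. For year 34: 34÷12 = 2 r 10, and 10÷4 = 2, so 2+10+2 = 14.
Wednesday + 14 ≡ Wednesday — that's 2334's doomsday.
In January the doomsday date is Jan 3 (2334 is not a leap year).
Jan 5 is 2 days after Jan 3; 2 mod 7 = 2, so Wednesday + 2 = Friday.

Friday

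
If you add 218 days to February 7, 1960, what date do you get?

September 12, 1960

Feb has 29 days: +23 → Mar 1, 1960 (195 left).
Mar has 31 days: +31 → Apr 1, 1960 (164 left).
Apr has 30 days: +30 → May 1, 1960 (134 left).
May has 31 days: +31 → Jun 1, 1960 (103 left).
Jun has 30 days: +30 → Jul 1, 1960 (73 left).
Jul has 31 days: +31 → Aug 1, 1960 (42 left).
Aug has 31 days: +31 → Sep 1, 1960 (11 left).
+11 → Sep 12, 1960.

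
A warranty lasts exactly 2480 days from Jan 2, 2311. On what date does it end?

+365 (one year) → Jan 2, 2312 (2115 left).
+366 (one year; includes Feb 29, 2312) → Jan 2, 2313 (1749 left).
+365 (one year) → Jan 2, 2314 (1384 left).
+365 (one year) → Jan 2, 2315 (1019 left).
+365 (one year) → Jan 2, 2316 (654 left).
+366 (one year; includes Feb 29, 2316) → Jan 2, 2317 (288 left).
Jan has 31 days: +30 → Feb 1, 2317 (258 left).
Feb has 28 days: +28 → Mar 1, 2317 (230 left).
Mar has 31 days: +31 → Apr 1, 2317 (199 left).
Apr has 30 days: +30 → May 1, 2317 (169 left).
May has 31 days: +31 → Jun 1, 2317 (138 left).
Jun has 30 days: +30 → Jul 1, 2317 (108 left).
Jul has 31 days: +31 → Aug 1, 2317 (77 left).
Aug has 31 days: +31 → Sep 1, 2317 (46 left).
Sep has 30 days: +30 → Oct 1, 2317 (16 left).
+16 → Oct 17, 2317.

October 17, 2317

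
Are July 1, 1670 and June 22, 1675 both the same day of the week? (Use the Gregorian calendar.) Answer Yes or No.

From Jul 1, 1670 to Jun 22, 1675 is 1817 days.
1817 mod 7 = 4, so they are different weekdays.
(Jul 1, 1670 is a Tuesday; Jun 22, 1675 is a Saturday.)

No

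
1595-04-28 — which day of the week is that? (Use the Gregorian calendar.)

Friday

Doomsday rule: the anchor day for the 1500s is Wednesday. For year 95: 95÷12 = 7 r 11, and 11÷4 = 2, so 7+11+2 = 20.
Wednesday + 20 ≡ Tuesday — that's 1595's doomsday.
In April the doomsday date is Apr 4.
Apr 28 is 24 days after Apr 4; 24 mod 7 = 3, so Tuesday + 3 = Friday.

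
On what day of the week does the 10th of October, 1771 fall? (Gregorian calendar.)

Thursday

Doomsday rule: the anchor day for the 1700s is Sunday. For year 71: 71÷12 = 5 r 11, and 11÷4 = 2, so 5+11+2 = 18.
Sunday + 18 ≡ Thursday — that's 1771's doomsday.
In October the doomsday date is Oct 10.
Oct 10 is the doomsday itself: Thursday.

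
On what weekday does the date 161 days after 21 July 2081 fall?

Jul 21, 2081 is a Monday.
161 mod 7 = 0, so 161 days after a Monday is Monday + 0 = Monday.

Monday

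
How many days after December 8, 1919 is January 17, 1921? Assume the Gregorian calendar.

Dec 8, 1919 → Dec 8, 1920: 366 days (Feb 29, 1920 is in that span).
Dec 8, 1920 → Jan 8, 1921: 31 days (December has 31).
Jan 8, 1921 → Jan 17, 1921: 9 days.
Total: 406 days.

406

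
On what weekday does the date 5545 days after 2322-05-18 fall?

May 18, 2322 is a Thursday.
5545 mod 7 = 1, so 5545 days after a Thursday is Thursday + 1 = Friday.

Friday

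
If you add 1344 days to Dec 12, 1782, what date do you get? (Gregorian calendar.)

August 17, 1786

+365 (one year) → Dec 12, 1783 (979 left).
+366 (one year; includes Feb 29, 1784) → Dec 12, 1784 (613 left).
+365 (one year) → Dec 12, 1785 (248 left).
Dec has 31 days: +20 → Jan 1, 1786 (228 left).
Jan has 31 days: +31 → Feb 1, 1786 (197 left).
Feb has 28 days: +28 → Mar 1, 1786 (169 left).
Mar has 31 days: +31 → Apr 1, 1786 (138 left).
Apr has 30 days: +30 → May 1, 1786 (108 left).
May has 31 days: +31 → Jun 1, 1786 (77 left).
Jun has 30 days: +30 → Jul 1, 1786 (47 left).
Jul has 31 days: +31 → Aug 1, 1786 (16 left).
+16 → Aug 17, 1786.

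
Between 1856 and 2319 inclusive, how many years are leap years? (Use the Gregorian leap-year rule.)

112

Multiples of 4 in [1856,2319]: 116.
Of those, multiples of 100: 5 (not leap unless ÷400).
Multiples of 400: 1.
Leap years = 116 − 5 + 1 = 112.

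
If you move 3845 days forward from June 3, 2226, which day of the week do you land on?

First find the weekday of Jun 3, 2226. Doomsday rule: the anchor day for the 2200s is Friday. For year 26: 26÷12 = 2 r 2, and 2÷4 = 0, so 2+2+0 = 4.
Friday + 4 ≡ Tuesday — that's 2226's doomsday.
In June the doomsday date is Jun 6.
Jun 3 is 3 days before Jun 6; 3 mod 7 = 3, so Tuesday − 3 = Saturday.
3845 mod 7 = 2, so 3845 days after a Saturday is Saturday + 2 = Monday.

Monday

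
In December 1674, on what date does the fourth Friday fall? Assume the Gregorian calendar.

December 28, 1674

December 1, 1674 is a Saturday.
The first Friday is therefore December 7 (6 days later).
The fourth Friday is 7 + 3×7 = December 28.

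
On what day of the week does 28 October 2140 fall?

Doomsday rule: the anchor day for the 2100s is Sunday. For year 40: 40÷12 = 3 r 4, and 4÷4 = 1, so 3+4+1 = 8.
Sunday + 8 ≡ Monday — that's 2140's doomsday.
In October the doomsday date is Oct 10.
Oct 28 is 18 days after Oct 10; 18 mod 7 = 4, so Monday + 4 = Friday.

Friday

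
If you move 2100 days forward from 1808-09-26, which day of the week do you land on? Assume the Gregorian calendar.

Monday

First find the weekday of Sep 26, 1808. Doomsday rule: the anchor day for the 1800s is Friday. For year 08: 8÷12 = 0 r 8, and 8÷4 = 2, so 0+8+2 = 10.
Friday + 10 ≡ Monday — that's 1808's doomsday.
In September the doomsday date is Sep 5.
Sep 26 is 21 days after Sep 5; 21 mod 7 = 0, so Monday + 0 = Monday.
2100 mod 7 = 0, so 2100 days after a Monday is Monday + 0 = Monday.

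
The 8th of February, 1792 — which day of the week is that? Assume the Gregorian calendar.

Wednesday

Doomsday rule: the anchor day for the 1700s is Sunday. For year 92: 92÷12 = 7 r 8, and 8÷4 = 2, so 7+8+2 = 17.
Sunday + 17 ≡ Wednesday — that's 1792's doomsday.
In February the doomsday date is Feb 29 (1792 is a leap year (divisible by 4)).
Feb 8 is 21 days before Feb 29; 21 mod 7 = 0, so Wednesday − 0 = Wednesday.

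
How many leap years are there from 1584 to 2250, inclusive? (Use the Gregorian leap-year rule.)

162

Multiples of 4 in [1584,2250]: 167.
Of those, multiples of 100: 7 (not leap unless ÷400).
Multiples of 400: 2.
Leap years = 167 − 7 + 2 = 162.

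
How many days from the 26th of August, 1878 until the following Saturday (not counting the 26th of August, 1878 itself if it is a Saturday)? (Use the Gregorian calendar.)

5

Aug 26, 1878 is a Monday.
From Monday to the next Saturday is 5 days.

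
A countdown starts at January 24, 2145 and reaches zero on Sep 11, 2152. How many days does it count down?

Jan 24, 2145 → Jan 24, 2146: 365 days.
Jan 24, 2146 → Jan 24, 2147: 365 days.
Jan 24, 2147 → Jan 24, 2148: 365 days.
Jan 24, 2148 → Jan 24, 2149: 366 days (Feb 29, 2148 is in that span).
Jan 24, 2149 → Jan 24, 2150: 365 days.
Jan 24, 2150 → Jan 24, 2151: 365 days.
Jan 24, 2151 → Jan 24, 2152: 365 days.
Jan 24, 2152 → Feb 24, 2152: 31 days (January has 31).
Feb 24, 2152 → Mar 24, 2152: 29 days (February has 29).
Mar 24, 2152 → Apr 24, 2152: 31 days (March has 31).
Apr 24, 2152 → May 24, 2152: 30 days (April has 30).
May 24, 2152 → Jun 24, 2152: 31 days (May has 31).
Jun 24, 2152 → Jul 24, 2152: 30 days (June has 30).
Jul 24, 2152 → Aug 24, 2152: 31 days (July has 31).
Aug 24, 2152 → Sep 11, 2152: 18 days.
Total: 2787 days.

2787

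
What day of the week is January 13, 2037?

Doomsday rule: the anchor day for the 2000s is Tuesday. For year 37: 37÷12 = 3 r 1, and 1÷4 = 0, so 3+1+0 = 4.
Tuesday + 4 ≡ Saturday — that's 2037's doomsday.
In January the doomsday date is Jan 3 (2037 is not a leap year).
Jan 13 is 10 days after Jan 3; 10 mod 7 = 3, so Saturday + 3 = Tuesday.

Tuesday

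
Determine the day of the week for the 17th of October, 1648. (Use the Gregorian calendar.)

Saturday

Doomsday rule: the anchor day for the 1600s is Tuesday. For year 48: 48÷12 = 4 r 0, and 0÷4 = 0, so 4+0+0 = 4.
Tuesday + 4 ≡ Saturday — that's 1648's doomsday.
In October the doomsday date is Oct 10.
Oct 17 is 7 days after Oct 10; 7 mod 7 = 0, so Saturday + 0 = Saturday.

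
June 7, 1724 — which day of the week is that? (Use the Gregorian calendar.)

Doomsday rule: the anchor day for the 1700s is Sunday. For year 24: 24÷12 = 2 r 0, and 0÷4 = 0, so 2+0+0 = 2.
Sunday + 2 ≡ Tuesday — that's 1724's doomsday.
In June the doomsday date is Jun 6.
Jun 7 is 1 day after Jun 6; 1 mod 7 = 1, so Tuesday + 1 = Wednesday.

Wednesday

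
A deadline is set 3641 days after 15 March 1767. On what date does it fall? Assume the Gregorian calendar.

+366 (one year; includes Feb 29, 1768) → Mar 15, 1768 (3275 left).
+365 (one year) → Mar 15, 1769 (2910 left).
+365 (one year) → Mar 15, 1770 (2545 left).
+365 (one year) → Mar 15, 1771 (2180 left).
+366 (one year; includes Feb 29, 1772) → Mar 15, 1772 (1814 left).
+365 (one year) → Mar 15, 1773 (1449 left).
+365 (one year) → Mar 15, 1774 (1084 left).
+365 (one year) → Mar 15, 1775 (719 left).
+366 (one year; includes Feb 29, 1776) → Mar 15, 1776 (353 left).
Mar has 31 days: +17 → Apr 1, 1776 (336 left).
Apr has 30 days: +30 → May 1, 1776 (306 left).
May has 31 days: +31 → Jun 1, 1776 (275 left).
Jun has 30 days: +30 → Jul 1, 1776 (245 left).
Jul has 31 days: +31 → Aug 1, 1776 (214 left).
Aug has 31 days: +31 → Sep 1, 1776 (183 left).
Sep has 30 days: +30 → Oct 1, 1776 (153 left).
Oct has 31 days: +31 → Nov 1, 1776 (122 left).
Nov has 30 days: +30 → Dec 1, 1776 (92 left).
Dec has 31 days: +31 → Jan 1, 1777 (61 left).
Jan has 31 days: +31 → Feb 1, 1777 (30 left).
Feb has 28 days: +28 → Mar 1, 1777 (2 left).
+2 → Mar 3, 1777.

March 3, 1777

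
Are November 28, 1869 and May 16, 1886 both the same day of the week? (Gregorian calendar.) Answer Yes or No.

Yes

From Nov 28, 1869 to May 16, 1886 is 6013 days.
6013 mod 7 = 0, so they are the same weekday.
(Nov 28, 1869 is a Sunday; May 16, 1886 is a Sunday.)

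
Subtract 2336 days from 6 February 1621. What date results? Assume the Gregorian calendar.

September 15, 1614

−366 (one year; includes Feb 29, 1620) → Feb 6, 1620 (1970 left).
−365 (one year) → Feb 6, 1619 (1605 left).
−365 (one year) → Feb 6, 1618 (1240 left).
−365 (one year) → Feb 6, 1617 (875 left).
−366 (one year; includes Feb 29, 1616) → Feb 6, 1616 (509 left).
−365 (one year) → Feb 6, 1615 (144 left).
−6 → Jan 31, 1615 (end of Jan, 31 days; 138 left).
−31 → Dec 31, 1614 (end of Dec, 31 days; 107 left).
−31 → Nov 30, 1614 (end of Nov, 30 days; 76 left).
−30 → Oct 31, 1614 (end of Oct, 31 days; 46 left).
−31 → Sep 30, 1614 (end of Sep, 30 days; 15 left).
−15 → Sep 15, 1614.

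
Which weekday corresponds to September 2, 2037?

Wednesday

Doomsday rule: the anchor day for the 2000s is Tuesday. For year 37: 37÷12 = 3 r 1, and 1÷4 = 0, so 3+1+0 = 4.
Tuesday + 4 ≡ Saturday — that's 2037's doomsday.
In September the doomsday date is Sep 5.
Sep 2 is 3 days before Sep 5; 3 mod 7 = 3, so Saturday − 3 = Wednesday.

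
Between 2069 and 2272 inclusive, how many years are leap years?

49

Multiples of 4 in [2069,2272]: 51.
Of those, multiples of 100: 2 (not leap unless ÷400).
Multiples of 400: 0.
Leap years = 51 − 2 + 0 = 49.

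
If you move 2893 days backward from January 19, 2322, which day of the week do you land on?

First find the weekday of Jan 19, 2322. Doomsday rule: the anchor day for the 2300s is Wednesday. For year 22: 22÷12 = 1 r 10, and 10÷4 = 2, so 1+10+2 = 13.
Wednesday + 13 ≡ Tuesday — that's 2322's doomsday.
In January the doomsday date is Jan 3 (2322 is not a leap year).
Jan 19 is 16 days after Jan 3; 16 mod 7 = 2, so Tuesday + 2 = Thursday.
2893 mod 7 = 2, so 2893 days before a Thursday is Thursday − 2 = Tuesday.

Tuesday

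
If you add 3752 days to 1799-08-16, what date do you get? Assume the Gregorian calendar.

+365 (one year) → Aug 16, 1800 (3387 left).
+365 (one year) → Aug 16, 1801 (3022 left).
+365 (one year) → Aug 16, 1802 (2657 left).
+365 (one year) → Aug 16, 1803 (2292 left).
+366 (one year; includes Feb 29, 1804) → Aug 16, 1804 (1926 left).
+365 (one year) → Aug 16, 1805 (1561 left).
+365 (one year) → Aug 16, 1806 (1196 left).
+365 (one year) → Aug 16, 1807 (831 left).
+366 (one year; includes Feb 29, 1808) → Aug 16, 1808 (465 left).
+365 (one year) → Aug 16, 1809 (100 left).
Aug has 31 days: +16 → Sep 1, 1809 (84 left).
Sep has 30 days: +30 → Oct 1, 1809 (54 left).
Oct has 31 days: +31 → Nov 1, 1809 (23 left).
+23 → Nov 24, 1809.

November 24, 1809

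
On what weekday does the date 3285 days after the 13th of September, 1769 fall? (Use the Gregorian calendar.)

First find the weekday of Sep 13, 1769. Doomsday rule: the anchor day for the 1700s is Sunday. For year 69: 69÷12 = 5 r 9, and 9÷4 = 2, so 5+9+2 = 16.
Sunday + 16 ≡ Tuesday — that's 1769's doomsday.
In September the doomsday date is Sep 5.
Sep 13 is 8 days after Sep 5; 8 mod 7 = 1, so Tuesday + 1 = Wednesday.
3285 mod 7 = 2, so 3285 days after a Wednesday is Wednesday + 2 = Friday.

Friday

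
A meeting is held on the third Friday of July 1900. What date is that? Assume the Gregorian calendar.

July 1, 1900 is a Sunday.
The first Friday is therefore July 6 (5 days later).
The third Friday is 6 + 2×7 = July 20.

July 20, 1900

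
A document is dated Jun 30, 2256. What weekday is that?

Doomsday rule: the anchor day for the 2200s is Friday. For year 56: 56÷12 = 4 r 8, and 8÷4 = 2, so 4+8+2 = 14.
Friday + 14 ≡ Friday — that's 2256's doomsday.
In June the doomsday date is Jun 6.
Jun 30 is 24 days after Jun 6; 24 mod 7 = 3, so Friday + 3 = Monday.

Monday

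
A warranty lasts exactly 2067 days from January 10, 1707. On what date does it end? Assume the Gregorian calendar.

September 7, 1712

+365 (one year) → Jan 10, 1708 (1702 left).
+366 (one year; includes Feb 29, 1708) → Jan 10, 1709 (1336 left).
+365 (one year) → Jan 10, 1710 (971 left).
+365 (one year) → Jan 10, 1711 (606 left).
+365 (one year) → Jan 10, 1712 (241 left).
Jan has 31 days: +22 → Feb 1, 1712 (219 left).
Feb has 29 days: +29 → Mar 1, 1712 (190 left).
Mar has 31 days: +31 → Apr 1, 1712 (159 left).
Apr has 30 days: +30 → May 1, 1712 (129 left).
May has 31 days: +31 → Jun 1, 1712 (98 left).
Jun has 30 days: +30 → Jul 1, 1712 (68 left).
Jul has 31 days: +31 → Aug 1, 1712 (37 left).
Aug has 31 days: +31 → Sep 1, 1712 (6 left).
+6 → Sep 7, 1712.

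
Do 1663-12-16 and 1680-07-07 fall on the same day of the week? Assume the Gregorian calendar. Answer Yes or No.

Yes

From Dec 16, 1663 to Jul 7, 1680 is 6048 days.
6048 mod 7 = 0, so they are the same weekday.
(Dec 16, 1663 is a Sunday; Jul 7, 1680 is a Sunday.)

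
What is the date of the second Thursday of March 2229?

March 12, 2229

March 1, 2229 is a Sunday.
The first Thursday is therefore March 5 (4 days later).
The second Thursday is 5 + 1×7 = March 12.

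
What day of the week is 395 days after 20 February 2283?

Feb 20, 2283 is a Tuesday.
395 mod 7 = 3, so 395 days after a Tuesday is Tuesday + 3 = Friday.

Friday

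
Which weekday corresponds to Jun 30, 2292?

Thursday

Doomsday rule: the anchor day for the 2200s is Friday. For year 92: 92÷12 = 7 r 8, and 8÷4 = 2, so 7+8+2 = 17.
Friday + 17 ≡ Monday — that's 2292's doomsday.
In June the doomsday date is Jun 6.
Jun 30 is 24 days after Jun 6; 24 mod 7 = 3, so Monday + 3 = Thursday.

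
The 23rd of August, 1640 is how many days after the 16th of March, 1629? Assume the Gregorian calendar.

4178

Mar 16, 1629 → Mar 16, 1630: 365 days.
Mar 16, 1630 → Mar 16, 1631: 365 days.
Mar 16, 1631 → Mar 16, 1632: 366 days (Feb 29, 1632 is in that span).
Mar 16, 1632 → Mar 16, 1633: 365 days.
Mar 16, 1633 → Mar 16, 1634: 365 days.
Mar 16, 1634 → Mar 16, 1635: 365 days.
Mar 16, 1635 → Mar 16, 1636: 366 days (Feb 29, 1636 is in that span).
Mar 16, 1636 → Mar 16, 1637: 365 days.
Mar 16, 1637 → Mar 16, 1638: 365 days.
Mar 16, 1638 → Mar 16, 1639: 365 days.
Mar 16, 1639 → Mar 16, 1640: 366 days (Feb 29, 1640 is in that span).
Mar 16, 1640 → Apr 16, 1640: 31 days (March has 31).
Apr 16, 1640 → May 16, 1640: 30 days (April has 30).
May 16, 1640 → Jun 16, 1640: 31 days (May has 31).
Jun 16, 1640 → Jul 16, 1640: 30 days (June has 30).
Jul 16, 1640 → Aug 16, 1640: 31 days (July has 31).
Aug 16, 1640 → Aug 23, 1640: 7 days.
Total: 4178 days.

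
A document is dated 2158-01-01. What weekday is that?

Sunday

Doomsday rule: the anchor day for the 2100s is Sunday. For year 58: 58÷12 = 4 r 10, and 10÷4 = 2, so 4+10+2 = 16.
Sunday + 16 ≡ Tuesday — that's 2158's doomsday.
In January the doomsday date is Jan 3 (2158 is not a leap year).
Jan 1 is 2 days before Jan 3; 2 mod 7 = 2, so Tuesday − 2 = Sunday.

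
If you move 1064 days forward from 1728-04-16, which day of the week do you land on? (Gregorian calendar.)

Apr 16, 1728 is a Friday.
1064 mod 7 = 0, so 1064 days after a Friday is Friday + 0 = Friday.

Friday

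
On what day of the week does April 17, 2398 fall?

Friday

Doomsday rule: the anchor day for the 2300s is Wednesday. For year 98: 98÷12 = 8 r 2, and 2÷4 = 0, so 8+2+0 = 10.
Wednesday + 10 ≡ Saturday — that's 2398's doomsday.
In April the doomsday date is Apr 4.
Apr 17 is 13 days after Apr 4; 13 mod 7 = 6, so Saturday + 6 = Friday.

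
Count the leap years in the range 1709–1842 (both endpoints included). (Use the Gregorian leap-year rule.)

Multiples of 4 in [1709,1842]: 33.
Of those, multiples of 100: 1 (not leap unless ÷400).
Multiples of 400: 0.
Leap years = 33 − 1 + 0 = 32.

32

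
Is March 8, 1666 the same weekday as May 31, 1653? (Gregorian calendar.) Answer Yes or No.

From May 31, 1653 to Mar 8, 1666 is 4664 days.
4664 mod 7 = 2, so they are different weekdays.
(May 31, 1653 is a Saturday; Mar 8, 1666 is a Monday.)

No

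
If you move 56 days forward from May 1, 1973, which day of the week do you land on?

May 1, 1973 is a Tuesday.
56 mod 7 = 0, so 56 days after a Tuesday is Tuesday + 0 = Tuesday.

Tuesday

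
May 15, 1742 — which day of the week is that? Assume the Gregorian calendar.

Doomsday rule: the anchor day for the 1700s is Sunday. For year 42: 42÷12 = 3 r 6, and 6÷4 = 1, so 3+6+1 = 10.
Sunday + 10 ≡ Wednesday — that's 1742's doomsday.
In May the doomsday date is May 9.
May 15 is 6 days after May 9; 6 mod 7 = 6, so Wednesday + 6 = Tuesday.

Tuesday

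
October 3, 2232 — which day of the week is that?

Wednesday

Doomsday rule: the anchor day for the 2200s is Friday. For year 32: 32÷12 = 2 r 8, and 8÷4 = 2, so 2+8+2 = 12.
Friday + 12 ≡ Wednesday — that's 2232's doomsday.
In October the doomsday date is Oct 10.
Oct 3 is 7 days before Oct 10; 7 mod 7 = 0, so Wednesday − 0 = Wednesday.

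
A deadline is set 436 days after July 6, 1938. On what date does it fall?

+365 (one year) → Jul 6, 1939 (71 left).
Jul has 31 days: +26 → Aug 1, 1939 (45 left).
Aug has 31 days: +31 → Sep 1, 1939 (14 left).
+14 → Sep 15, 1939.

September 15, 1939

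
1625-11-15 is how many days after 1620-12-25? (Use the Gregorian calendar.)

1786

Dec 25, 1620 → Dec 25, 1621: 365 days.
Dec 25, 1621 → Dec 25, 1622: 365 days.
Dec 25, 1622 → Dec 25, 1623: 365 days.
Dec 25, 1623 → Dec 25, 1624: 366 days (Feb 29, 1624 is in that span).
Dec 25, 1624 → Jan 25, 1625: 31 days (December has 31).
Jan 25, 1625 → Feb 25, 1625: 31 days (January has 31).
Feb 25, 1625 → Mar 25, 1625: 28 days (February has 28).
Mar 25, 1625 → Apr 25, 1625: 31 days (March has 31).
Apr 25, 1625 → May 25, 1625: 30 days (April has 30).
May 25, 1625 → Jun 25, 1625: 31 days (May has 31).
Jun 25, 1625 → Jul 25, 1625: 30 days (June has 30).
Jul 25, 1625 → Aug 25, 1625: 31 days (July has 31).
Aug 25, 1625 → Sep 25, 1625: 31 days (August has 31).
Sep 25, 1625 → Oct 25, 1625: 30 days (September has 30).
Oct 25, 1625 → Nov 15, 1625: 21 days.
Total: 1786 days.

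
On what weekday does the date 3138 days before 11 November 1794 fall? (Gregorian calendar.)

Nov 11, 1794 is a Tuesday.
3138 mod 7 = 2, so 3138 days before a Tuesday is Tuesday − 2 = Sunday.

Sunday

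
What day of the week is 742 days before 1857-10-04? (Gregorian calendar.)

Sunday

First find the weekday of Oct 4, 1857. Doomsday rule: the anchor day for the 1800s is Friday. For year 57: 57÷12 = 4 r 9, and 9÷4 = 2, so 4+9+2 = 15.
Friday + 15 ≡ Saturday — that's 1857's doomsday.
In October the doomsday date is Oct 10.
Oct 4 is 6 days before Oct 10; 6 mod 7 = 6, so Saturday − 6 = Sunday.
742 mod 7 = 0, so 742 days before a Sunday is Sunday − 0 = Sunday.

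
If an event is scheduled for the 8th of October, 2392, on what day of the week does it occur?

Thursday

Doomsday rule: the anchor day for the 2300s is Wednesday. For year 92: 92÷12 = 7 r 8, and 8÷4 = 2, so 7+8+2 = 17.
Wednesday + 17 ≡ Saturday — that's 2392's doomsday.
In October the doomsday date is Oct 10.
Oct 8 is 2 days before Oct 10; 2 mod 7 = 2, so Saturday − 2 = Thursday.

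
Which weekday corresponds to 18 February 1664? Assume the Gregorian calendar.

Monday

Doomsday rule: the anchor day for the 1600s is Tuesday. For year 64: 64÷12 = 5 r 4, and 4÷4 = 1, so 5+4+1 = 10.
Tuesday + 10 ≡ Friday — that's 1664's doomsday.
In February the doomsday date is Feb 29 (1664 is a leap year (divisible by 4)).
Feb 18 is 11 days before Feb 29; 11 mod 7 = 4, so Friday − 4 = Monday.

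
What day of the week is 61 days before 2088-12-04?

Dec 4, 2088 is a Saturday.
61 mod 7 = 5, so 61 days before a Saturday is Saturday − 5 = Monday.

Monday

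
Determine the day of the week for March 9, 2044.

Wednesday

January 1, 2044 is a Friday.
Jan 1, 2044 → Feb 1, 2044: 31 days (January has 31).
Feb 1, 2044 → Mar 1, 2044: 29 days (February has 29).
Mar 1, 2044 → Mar 9, 2044: 8 days.
Total: 68 days.
68 mod 7 = 5, so Friday + 5 = Wednesday.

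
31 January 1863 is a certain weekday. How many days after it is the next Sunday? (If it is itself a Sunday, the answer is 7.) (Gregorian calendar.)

1

Jan 31, 1863 is a Saturday.
From Saturday to the next Sunday is 1 day.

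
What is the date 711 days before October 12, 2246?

October 31, 2244

−365 (one year) → Oct 12, 2245 (346 left).
−12 → Sep 30, 2245 (end of Sep, 30 days; 334 left).
−30 → Aug 31, 2245 (end of Aug, 31 days; 304 left).
−31 → Jul 31, 2245 (end of Jul, 31 days; 273 left).
−31 → Jun 30, 2245 (end of Jun, 30 days; 242 left).
−30 → May 31, 2245 (end of May, 31 days; 212 left).
−31 → Apr 30, 2245 (end of Apr, 30 days; 181 left).
−30 → Mar 31, 2245 (end of Mar, 31 days; 151 left).
−31 → Feb 28, 2245 (end of Feb, 28 days; 120 left).
−28 → Jan 31, 2245 (end of Jan, 31 days; 92 left).
−31 → Dec 31, 2244 (end of Dec, 31 days; 61 left).
−31 → Nov 30, 2244 (end of Nov, 30 days; 30 left).
−30 → Oct 31, 2244 (end of Oct, 31 days; 0 left).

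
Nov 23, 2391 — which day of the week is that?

Saturday

Doomsday rule: the anchor day for the 2300s is Wednesday. For year 91: 91÷12 = 7 r 7, and 7÷4 = 1, so 7+7+1 = 15.
Wednesday + 15 ≡ Thursday — that's 2391's doomsday.
In November the doomsday date is Nov 7.
Nov 23 is 16 days after Nov 7; 16 mod 7 = 2, so Thursday + 2 = Saturday.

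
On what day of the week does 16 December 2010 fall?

Doomsday rule: the anchor day for the 2000s is Tuesday. For year 10: 10÷12 = 0 r 10, and 10÷4 = 2, so 0+10+2 = 12.
Tuesday + 12 ≡ Sunday — that's 2010's doomsday.
In December the doomsday date is Dec 12.
Dec 16 is 4 days after Dec 12; 4 mod 7 = 4, so Sunday + 4 = Thursday.

Thursday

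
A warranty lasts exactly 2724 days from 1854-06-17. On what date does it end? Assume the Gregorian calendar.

+365 (one year) → Jun 17, 1855 (2359 left).
+366 (one year; includes Feb 29, 1856) → Jun 17, 1856 (1993 left).
+365 (one year) → Jun 17, 1857 (1628 left).
+365 (one year) → Jun 17, 1858 (1263 left).
+365 (one year) → Jun 17, 1859 (898 left).
+366 (one year; includes Feb 29, 1860) → Jun 17, 1860 (532 left).
+365 (one year) → Jun 17, 1861 (167 left).
Jun has 30 days: +14 → Jul 1, 1861 (153 left).
Jul has 31 days: +31 → Aug 1, 1861 (122 left).
Aug has 31 days: +31 → Sep 1, 1861 (91 left).
Sep has 30 days: +30 → Oct 1, 1861 (61 left).
Oct has 31 days: +31 → Nov 1, 1861 (30 left).
Nov has 30 days: +30 → Dec 1, 1861 (0 left).

December 1, 1861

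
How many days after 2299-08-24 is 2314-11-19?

Aug 24, 2299 → Aug 24, 2300: 365 days.
Aug 24, 2300 → Aug 24, 2301: 365 days.
Aug 24, 2301 → Aug 24, 2302: 365 days.
Aug 24, 2302 → Aug 24, 2303: 365 days.
Aug 24, 2303 → Aug 24, 2304: 366 days (Feb 29, 2304 is in that span).
Aug 24, 2304 → Aug 24, 2305: 365 days.
Aug 24, 2305 → Aug 24, 2306: 365 days.
Aug 24, 2306 → Aug 24, 2307: 365 days.
Aug 24, 2307 → Aug 24, 2308: 366 days (Feb 29, 2308 is in that span).
Aug 24, 2308 → Aug 24, 2309: 365 days.
Aug 24, 2309 → Aug 24, 2310: 365 days.
Aug 24, 2310 → Aug 24, 2311: 365 days.
Aug 24, 2311 → Aug 24, 2312: 366 days (Feb 29, 2312 is in that span).
Aug 24, 2312 → Aug 24, 2313: 365 days.
Aug 24, 2313 → Aug 24, 2314: 365 days.
Aug 24, 2314 → Sep 24, 2314: 31 days (August has 31).
Sep 24, 2314 → Oct 24, 2314: 30 days (September has 30).
Oct 24, 2314 → Nov 19, 2314: 26 days.
Total: 5565 days.

5565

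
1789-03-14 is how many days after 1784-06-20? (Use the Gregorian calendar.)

Jun 20, 1784 → Jun 20, 1785: 365 days.
Jun 20, 1785 → Jun 20, 1786: 365 days.
Jun 20, 1786 → Jun 20, 1787: 365 days.
Jun 20, 1787 → Jun 20, 1788: 366 days (Feb 29, 1788 is in that span).
Jun 20, 1788 → Jul 20, 1788: 30 days (June has 30).
Jul 20, 1788 → Aug 20, 1788: 31 days (July has 31).
Aug 20, 1788 → Sep 20, 1788: 31 days (August has 31).
Sep 20, 1788 → Oct 20, 1788: 30 days (September has 30).
Oct 20, 1788 → Nov 20, 1788: 31 days (October has 31).
Nov 20, 1788 → Dec 20, 1788: 30 days (November has 30).
Dec 20, 1788 → Jan 20, 1789: 31 days (December has 31).
Jan 20, 1789 → Feb 20, 1789: 31 days (January has 31).
Feb 20, 1789 → Mar 14, 1789: 22 days.
Total: 1728 days.

1728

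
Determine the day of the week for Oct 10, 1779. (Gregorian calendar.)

Doomsday rule: the anchor day for the 1700s is Sunday. For year 79: 79÷12 = 6 r 7, and 7÷4 = 1, so 6+7+1 = 14.
Sunday + 14 ≡ Sunday — that's 1779's doomsday.
In October the doomsday date is Oct 10.
Oct 10 is the doomsday itself: Sunday.

Sunday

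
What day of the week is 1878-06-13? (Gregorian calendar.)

Thursday

Doomsday rule: the anchor day for the 1800s is Friday. For year 78: 78÷12 = 6 r 6, and 6÷4 = 1, so 6+6+1 = 13.
Friday + 13 ≡ Thursday — that's 1878's doomsday.
In June the doomsday date is Jun 6.
Jun 13 is 7 days after Jun 6; 7 mod 7 = 0, so Thursday + 0 = Thursday.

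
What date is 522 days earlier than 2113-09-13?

April 9, 2112

−365 (one year) → Sep 13, 2112 (157 left).
−13 → Aug 31, 2112 (end of Aug, 31 days; 144 left).
−31 → Jul 31, 2112 (end of Jul, 31 days; 113 left).
−31 → Jun 30, 2112 (end of Jun, 30 days; 82 left).
−30 → May 31, 2112 (end of May, 31 days; 52 left).
−31 → Apr 30, 2112 (end of Apr, 30 days; 21 left).
−21 → Apr 9, 2112.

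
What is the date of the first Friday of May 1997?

May 1, 1997 is a Thursday.
The first Friday is therefore May 2 (1 days later).

May 2, 1997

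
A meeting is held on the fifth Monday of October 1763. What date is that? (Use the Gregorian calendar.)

October 31, 1763

October 1, 1763 is a Saturday.
The first Monday is therefore October 3 (2 days later).
The fifth Monday is 3 + 4×7 = October 31.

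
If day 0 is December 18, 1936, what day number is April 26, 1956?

7069

Dec 18, 1936 → Dec 18, 1937: 365 days.
Dec 18, 1937 → Dec 18, 1938: 365 days.
Dec 18, 1938 → Dec 18, 1939: 365 days.
Dec 18, 1939 → Dec 18, 1940: 366 days (Feb 29, 1940 is in that span).
Dec 18, 1940 → Dec 18, 1941: 365 days.
Dec 18, 1941 → Dec 18, 1942: 365 days.
Dec 18, 1942 → Dec 18, 1943: 365 days.
Dec 18, 1943 → Dec 18, 1944: 366 days (Feb 29, 1944 is in that span).
Dec 18, 1944 → Dec 18, 1945: 365 days.
Dec 18, 1945 → Dec 18, 1946: 365 days.
Dec 18, 1946 → Dec 18, 1947: 365 days.
Dec 18, 1947 → Dec 18, 1948: 366 days (Feb 29, 1948 is in that span).
Dec 18, 1948 → Dec 18, 1949: 365 days.
Dec 18, 1949 → Dec 18, 1950: 365 days.
Dec 18, 1950 → Dec 18, 1951: 365 days.
Dec 18, 1951 → Dec 18, 1952: 366 days (Feb 29, 1952 is in that span).
Dec 18, 1952 → Dec 18, 1953: 365 days.
Dec 18, 1953 → Dec 18, 1954: 365 days.
Dec 18, 1954 → Dec 18, 1955: 365 days.
Dec 18, 1955 → Jan 18, 1956: 31 days (December has 31).
Jan 18, 1956 → Feb 18, 1956: 31 days (January has 31).
Feb 18, 1956 → Mar 18, 1956: 29 days (February has 29).
Mar 18, 1956 → Apr 18, 1956: 31 days (March has 31).
Apr 18, 1956 → Apr 26, 1956: 8 days.
Total: 7069 days.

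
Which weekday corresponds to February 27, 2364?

Thursday

Doomsday rule: the anchor day for the 2300s is Wednesday. For year 64: 64÷12 = 5 r 4, and 4÷4 = 1, so 5+4+1 = 10.
Wednesday + 10 ≡ Saturday — that's 2364's doomsday.
In February the doomsday date is Feb 29 (2364 is a leap year (divisible by 4)).
Feb 27 is 2 days before Feb 29; 2 mod 7 = 2, so Saturday − 2 = Thursday.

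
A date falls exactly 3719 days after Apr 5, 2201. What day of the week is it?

Apr 5, 2201 is a Sunday.
3719 mod 7 = 2, so 3719 days after a Sunday is Sunday + 2 = Tuesday.

Tuesday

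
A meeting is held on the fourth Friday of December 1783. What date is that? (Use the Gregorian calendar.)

December 1, 1783 is a Monday.
The first Friday is therefore December 5 (4 days later).
The fourth Friday is 5 + 3×7 = December 26.

December 26, 1783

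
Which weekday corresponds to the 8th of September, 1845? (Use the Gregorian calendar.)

Doomsday rule: the anchor day for the 1800s is Friday. For year 45: 45÷12 = 3 r 9, and 9÷4 = 2, so 3+9+2 = 14.
Friday + 14 ≡ Friday — that's 1845's doomsday.
In September the doomsday date is Sep 5.
Sep 8 is 3 days after Sep 5; 3 mod 7 = 3, so Friday + 3 = Monday.

Monday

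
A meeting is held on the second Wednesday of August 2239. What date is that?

August 1, 2239 is a Thursday.
The first Wednesday is therefore August 7 (6 days later).
The second Wednesday is 7 + 1×7 = August 14.

August 14, 2239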